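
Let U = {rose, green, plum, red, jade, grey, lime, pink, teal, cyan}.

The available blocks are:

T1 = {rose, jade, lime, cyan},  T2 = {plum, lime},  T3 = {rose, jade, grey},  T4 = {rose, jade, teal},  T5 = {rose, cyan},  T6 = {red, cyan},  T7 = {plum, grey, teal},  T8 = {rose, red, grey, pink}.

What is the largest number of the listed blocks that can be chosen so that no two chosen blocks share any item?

T2, T3, T6 are pairwise disjoint (T2={plum,lime}; T3={rose,jade,grey}; T6={red,cyan}).
Every remaining block overlaps one of these, and no 4 of the listed blocks are pairwise disjoint, so 3 is the maximum.

3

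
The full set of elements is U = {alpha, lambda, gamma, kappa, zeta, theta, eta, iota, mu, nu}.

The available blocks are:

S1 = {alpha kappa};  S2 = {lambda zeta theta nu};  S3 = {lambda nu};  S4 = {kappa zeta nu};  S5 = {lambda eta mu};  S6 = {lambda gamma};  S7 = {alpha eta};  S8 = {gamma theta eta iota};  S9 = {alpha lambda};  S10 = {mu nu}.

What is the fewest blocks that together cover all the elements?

Take {S4, S5, S7, S8}. Their union is {alpha, lambda, gamma, kappa, zeta, theta, eta, iota, mu, nu}, which is all 10 elements.
No 3 of the 10 blocks cover everything (all 120 combinations miss at least one element), so 4 is optimal.

4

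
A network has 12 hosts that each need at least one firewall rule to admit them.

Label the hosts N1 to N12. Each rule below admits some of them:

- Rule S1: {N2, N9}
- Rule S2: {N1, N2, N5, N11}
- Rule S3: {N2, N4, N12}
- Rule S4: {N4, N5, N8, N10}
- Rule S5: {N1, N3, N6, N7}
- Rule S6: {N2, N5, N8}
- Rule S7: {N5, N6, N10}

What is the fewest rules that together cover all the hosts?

S1 and S2 and S3 and S4 and S5 together: S1 ∪ S2 ∪ S3 ∪ S4 ∪ S5 = {N1, N2, N3, N4, N5, N6, N7, N8, N9, N10, N11, N12} — every host is covered.
No 4 of the 7 rules cover everything (all 35 combinations miss at least one host), so 5 is optimal.

5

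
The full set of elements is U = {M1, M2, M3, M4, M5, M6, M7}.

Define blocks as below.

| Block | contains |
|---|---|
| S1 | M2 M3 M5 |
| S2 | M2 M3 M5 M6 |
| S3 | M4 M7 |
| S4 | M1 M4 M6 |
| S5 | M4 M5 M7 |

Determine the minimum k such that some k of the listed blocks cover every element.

Take {S1, S4, S5}. Their union is {M1, M2, M3, M4, M5, M6, M7}, which is all 7 elements.
Only S4 contains M1, so S4 is forced; the remaining 4 elements need at least 2 more blocks (each remaining block adds at most 3) — so at least 3 blocks are needed, and 3 is optimal.

3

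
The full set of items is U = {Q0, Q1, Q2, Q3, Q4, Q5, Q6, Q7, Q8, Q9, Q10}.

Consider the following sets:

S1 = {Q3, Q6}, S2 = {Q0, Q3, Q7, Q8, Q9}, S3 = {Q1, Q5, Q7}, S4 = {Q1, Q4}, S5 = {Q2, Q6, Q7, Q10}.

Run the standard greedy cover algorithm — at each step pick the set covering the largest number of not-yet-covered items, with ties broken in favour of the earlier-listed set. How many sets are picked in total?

4

Greedy: pick S2 (covers 5 new) → pick S5 (covers 3 new) → pick S3 (covers 2 new) → pick S4 (covers 1 new). Total picks: 4.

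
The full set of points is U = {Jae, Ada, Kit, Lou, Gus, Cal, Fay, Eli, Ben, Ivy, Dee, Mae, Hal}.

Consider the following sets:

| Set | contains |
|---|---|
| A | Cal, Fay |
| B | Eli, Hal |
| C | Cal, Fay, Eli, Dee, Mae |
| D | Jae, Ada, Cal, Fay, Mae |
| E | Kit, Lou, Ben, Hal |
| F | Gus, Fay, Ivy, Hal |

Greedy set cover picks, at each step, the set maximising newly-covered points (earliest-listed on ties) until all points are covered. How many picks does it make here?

Greedy: pick C (covers 5 new) → pick E (covers 4 new) → pick D (covers 2 new) → pick F (covers 2 new). Total picks: 4.

4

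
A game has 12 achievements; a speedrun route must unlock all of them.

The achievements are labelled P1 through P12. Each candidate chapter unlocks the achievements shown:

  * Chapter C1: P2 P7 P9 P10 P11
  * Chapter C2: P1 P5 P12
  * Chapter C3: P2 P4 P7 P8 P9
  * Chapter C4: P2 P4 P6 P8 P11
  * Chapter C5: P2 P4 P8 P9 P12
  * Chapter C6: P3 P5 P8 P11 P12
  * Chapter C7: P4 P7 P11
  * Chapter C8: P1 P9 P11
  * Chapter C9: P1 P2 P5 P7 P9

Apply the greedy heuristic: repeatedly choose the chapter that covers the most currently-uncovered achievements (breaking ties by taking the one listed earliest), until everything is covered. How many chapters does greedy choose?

Greedy: pick C1 (covers 5 new) → pick C6 (covers 4 new) → pick C4 (covers 2 new) → pick C2 (covers 1 new). Total picks: 4.

4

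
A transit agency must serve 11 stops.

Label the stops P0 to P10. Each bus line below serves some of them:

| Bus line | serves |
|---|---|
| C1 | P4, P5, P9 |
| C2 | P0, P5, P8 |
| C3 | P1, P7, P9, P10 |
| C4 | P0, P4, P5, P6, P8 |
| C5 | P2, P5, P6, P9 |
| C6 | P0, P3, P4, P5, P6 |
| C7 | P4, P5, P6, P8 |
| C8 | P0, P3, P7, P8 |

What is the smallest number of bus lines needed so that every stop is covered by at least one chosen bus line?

C3 and C5 and C6 and C7 together: C3 ∪ C5 ∪ C6 ∪ C7 = {P0, P1, P2, P3, P4, P5, P6, P7, P8, P9, P10} — every stop is covered.
No 3 of the 8 bus lines cover everything (all 56 combinations miss at least one stop), so 4 is optimal.

4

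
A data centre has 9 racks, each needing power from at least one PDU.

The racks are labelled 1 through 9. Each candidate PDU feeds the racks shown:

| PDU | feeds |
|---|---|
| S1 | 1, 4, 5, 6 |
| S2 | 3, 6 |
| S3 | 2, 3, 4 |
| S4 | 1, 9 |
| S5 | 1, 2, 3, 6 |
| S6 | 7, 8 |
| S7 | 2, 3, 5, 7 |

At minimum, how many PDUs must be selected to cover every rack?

Take {S1, S3, S4, S6}. Their union is {1, 2, 3, 4, 5, 6, 7, 8, 9}, which is all 9 racks.
No 3 of the 7 PDUs cover everything (all 35 combinations miss at least one rack), so 4 is optimal.

4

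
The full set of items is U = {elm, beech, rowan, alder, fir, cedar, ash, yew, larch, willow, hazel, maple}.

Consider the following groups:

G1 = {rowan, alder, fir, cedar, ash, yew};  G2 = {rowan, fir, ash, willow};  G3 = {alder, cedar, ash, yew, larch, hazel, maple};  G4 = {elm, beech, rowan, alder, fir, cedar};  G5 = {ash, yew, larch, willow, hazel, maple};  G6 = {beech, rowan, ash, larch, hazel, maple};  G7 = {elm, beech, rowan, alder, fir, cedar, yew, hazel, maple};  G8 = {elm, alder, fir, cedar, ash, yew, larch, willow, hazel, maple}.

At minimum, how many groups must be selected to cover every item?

2

Take {G7, G8}. Their union is {elm, beech, rowan, alder, fir, cedar, ash, yew, larch, willow, hazel, maple}, which is all 12 items.
No single group has all 12 items (the largest, G8, has 10), so 2 is optimal.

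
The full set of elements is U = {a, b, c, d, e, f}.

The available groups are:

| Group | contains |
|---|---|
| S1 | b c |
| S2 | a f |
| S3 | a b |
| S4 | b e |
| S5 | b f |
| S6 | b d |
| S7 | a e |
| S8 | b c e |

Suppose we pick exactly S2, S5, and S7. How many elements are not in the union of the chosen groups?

2

Union of S2, S5, S7 = {a, b, e, f}.
Not covered: c, d — 2 elements.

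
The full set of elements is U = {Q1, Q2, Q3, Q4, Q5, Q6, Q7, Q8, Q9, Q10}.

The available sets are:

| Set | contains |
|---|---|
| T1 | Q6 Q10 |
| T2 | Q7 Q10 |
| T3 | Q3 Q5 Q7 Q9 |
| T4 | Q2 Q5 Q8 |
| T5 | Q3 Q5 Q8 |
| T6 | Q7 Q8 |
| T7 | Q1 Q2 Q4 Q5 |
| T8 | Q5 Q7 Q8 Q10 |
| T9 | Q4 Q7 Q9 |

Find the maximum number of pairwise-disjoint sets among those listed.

T1, T4, T9 are pairwise disjoint (T1={Q6,Q10}; T4={Q2,Q5,Q8}; T9={Q4,Q7,Q9}).
Every remaining set overlaps one of these, and no 4 of the listed sets are pairwise disjoint, so 3 is the maximum.

3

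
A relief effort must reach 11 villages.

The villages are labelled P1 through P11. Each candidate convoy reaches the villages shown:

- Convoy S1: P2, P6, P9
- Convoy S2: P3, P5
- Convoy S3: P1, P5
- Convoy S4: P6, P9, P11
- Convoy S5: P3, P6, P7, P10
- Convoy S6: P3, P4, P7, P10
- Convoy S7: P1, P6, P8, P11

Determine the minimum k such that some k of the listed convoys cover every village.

4

S1 and S3 and S6 and S7 together: S1 ∪ S3 ∪ S6 ∪ S7 = {P1, P2, P3, P4, P5, P6, P7, P8, P9, P10, P11} — every village is covered.
No 3 of the 7 convoys cover everything (all 35 combinations miss at least one village), so 4 is optimal.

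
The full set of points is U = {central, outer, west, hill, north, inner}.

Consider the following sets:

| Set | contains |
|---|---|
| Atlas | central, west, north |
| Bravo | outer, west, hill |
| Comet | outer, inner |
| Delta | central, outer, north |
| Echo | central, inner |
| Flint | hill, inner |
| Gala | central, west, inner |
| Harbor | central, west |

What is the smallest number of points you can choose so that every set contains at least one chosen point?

The 3 points {central, hill, inner} hit every set.
No choice of 2 points meets every set, so 3 is the minimum.

3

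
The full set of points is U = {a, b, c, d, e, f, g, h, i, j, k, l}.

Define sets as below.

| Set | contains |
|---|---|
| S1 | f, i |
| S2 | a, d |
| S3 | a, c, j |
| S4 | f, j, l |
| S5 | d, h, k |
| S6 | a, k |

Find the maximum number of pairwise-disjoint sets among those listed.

S1, S3, S5 are pairwise disjoint (S1={f,i}; S3={a,c,j}; S5={d,h,k}).
Every remaining set overlaps one of these, and no 4 of the listed sets are pairwise disjoint, so 3 is the maximum.

3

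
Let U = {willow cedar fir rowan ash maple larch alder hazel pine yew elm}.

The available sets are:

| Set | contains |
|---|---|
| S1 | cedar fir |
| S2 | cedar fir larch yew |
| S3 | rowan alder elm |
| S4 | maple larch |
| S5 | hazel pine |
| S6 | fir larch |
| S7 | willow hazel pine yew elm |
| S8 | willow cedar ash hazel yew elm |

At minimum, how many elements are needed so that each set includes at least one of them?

Take H = {fir, rowan, larch, hazel}. Each listed set contains at least one of these, so H is a hitting set of size 4.
The sets S1, S3, S4, S5 are pairwise disjoint, so any hitting set needs a separate element for each — at least 4. Hence 4 is optimal.

4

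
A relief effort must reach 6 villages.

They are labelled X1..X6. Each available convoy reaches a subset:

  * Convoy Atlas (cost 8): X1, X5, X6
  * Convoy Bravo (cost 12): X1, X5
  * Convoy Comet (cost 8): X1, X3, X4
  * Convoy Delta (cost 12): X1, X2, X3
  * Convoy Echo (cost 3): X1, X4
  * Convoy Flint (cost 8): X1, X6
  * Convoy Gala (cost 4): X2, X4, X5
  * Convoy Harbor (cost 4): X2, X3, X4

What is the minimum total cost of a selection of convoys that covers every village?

Atlas, Harbor together cover every village (Atlas ∪ Harbor = {X1, X2, X3, X4, X5, X6}); total cost 8 + 4 = 12.
The greedy pick Gala, Echo, Harbor, Atlas costs 19; no covering selection beats 12.

12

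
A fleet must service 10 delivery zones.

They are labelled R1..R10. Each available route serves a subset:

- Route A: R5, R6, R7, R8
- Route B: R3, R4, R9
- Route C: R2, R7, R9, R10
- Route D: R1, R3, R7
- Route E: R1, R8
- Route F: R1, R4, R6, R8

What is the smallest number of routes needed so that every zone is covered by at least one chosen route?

A and B and C and D together: A ∪ B ∪ C ∪ D = {R1, R2, R3, R4, R5, R6, R7, R8, R9, R10} — every zone is covered.
No 3 of the 6 routes cover everything (all 20 combinations miss at least one zone), so 4 is optimal.

4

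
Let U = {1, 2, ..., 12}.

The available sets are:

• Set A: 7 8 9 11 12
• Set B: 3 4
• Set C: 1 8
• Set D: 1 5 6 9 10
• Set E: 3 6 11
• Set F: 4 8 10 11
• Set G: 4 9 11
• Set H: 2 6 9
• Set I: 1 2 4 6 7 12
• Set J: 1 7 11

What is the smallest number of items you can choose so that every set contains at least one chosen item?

The 4 items {1, 4, 6, 8} hit every set.
No choice of 3 items meets every set, so 4 is the minimum.

4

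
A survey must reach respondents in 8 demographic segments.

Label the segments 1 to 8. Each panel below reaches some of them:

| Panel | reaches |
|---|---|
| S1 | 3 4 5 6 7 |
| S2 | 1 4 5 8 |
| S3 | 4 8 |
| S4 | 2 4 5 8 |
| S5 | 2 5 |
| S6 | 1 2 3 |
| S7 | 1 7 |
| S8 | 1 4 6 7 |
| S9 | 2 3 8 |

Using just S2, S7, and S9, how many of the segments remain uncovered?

1

Union of S2, S7, S9 = {1, 2, 3, 4, 5, 7, 8}.
Not covered: 6 — 1 segment.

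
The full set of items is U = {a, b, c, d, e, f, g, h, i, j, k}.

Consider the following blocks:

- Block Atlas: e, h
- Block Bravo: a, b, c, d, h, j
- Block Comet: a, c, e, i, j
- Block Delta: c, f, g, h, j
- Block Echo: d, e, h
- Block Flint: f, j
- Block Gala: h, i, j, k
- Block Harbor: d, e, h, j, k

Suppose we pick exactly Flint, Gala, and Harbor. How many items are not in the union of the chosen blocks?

4

Union of Flint, Gala, Harbor = {d, e, f, h, i, j, k}.
Not covered: a, b, c, g — 4 items.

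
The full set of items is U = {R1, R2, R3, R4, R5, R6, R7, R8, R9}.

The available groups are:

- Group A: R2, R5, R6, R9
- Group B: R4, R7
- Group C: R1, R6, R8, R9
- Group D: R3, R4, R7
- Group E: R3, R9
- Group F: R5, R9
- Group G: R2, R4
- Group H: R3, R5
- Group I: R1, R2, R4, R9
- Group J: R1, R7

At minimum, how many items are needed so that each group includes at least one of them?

Take T = {R1, R3, R4, R5}. Each listed group contains at least one of these, so T is a hitting set of size 4.
No choice of 3 items meets every group, so 4 is the minimum.

4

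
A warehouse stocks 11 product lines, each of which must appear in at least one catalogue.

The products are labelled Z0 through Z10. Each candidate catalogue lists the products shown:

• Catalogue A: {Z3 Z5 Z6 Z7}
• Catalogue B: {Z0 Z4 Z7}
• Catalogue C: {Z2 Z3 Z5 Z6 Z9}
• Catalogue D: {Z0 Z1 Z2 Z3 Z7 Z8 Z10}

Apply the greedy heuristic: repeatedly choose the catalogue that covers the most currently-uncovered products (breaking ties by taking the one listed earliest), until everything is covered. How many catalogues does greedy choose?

Greedy: pick D (covers 7 new) → pick C (covers 3 new) → pick B (covers 1 new). Total picks: 3.

3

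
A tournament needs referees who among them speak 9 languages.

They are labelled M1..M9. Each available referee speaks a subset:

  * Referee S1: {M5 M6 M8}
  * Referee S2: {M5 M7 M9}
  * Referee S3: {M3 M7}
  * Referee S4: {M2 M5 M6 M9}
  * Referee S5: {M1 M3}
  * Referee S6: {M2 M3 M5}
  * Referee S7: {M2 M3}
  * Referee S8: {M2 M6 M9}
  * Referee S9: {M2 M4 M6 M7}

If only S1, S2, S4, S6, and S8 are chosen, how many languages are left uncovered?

2

Union of S1, S2, S4, S6, S8 = {M2, M3, M5, M6, M7, M8, M9}.
Not covered: M1, M4 — 2 languages.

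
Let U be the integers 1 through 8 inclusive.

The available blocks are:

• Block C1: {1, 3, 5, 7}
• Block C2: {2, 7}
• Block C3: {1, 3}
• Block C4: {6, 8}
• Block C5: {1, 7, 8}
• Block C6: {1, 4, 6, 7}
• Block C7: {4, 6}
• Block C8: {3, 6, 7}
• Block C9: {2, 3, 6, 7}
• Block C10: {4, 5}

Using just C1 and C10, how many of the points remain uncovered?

3

Union of C1, C10 = {1, 3, 4, 5, 7}.
Not covered: 2, 6, 8 — 3 points.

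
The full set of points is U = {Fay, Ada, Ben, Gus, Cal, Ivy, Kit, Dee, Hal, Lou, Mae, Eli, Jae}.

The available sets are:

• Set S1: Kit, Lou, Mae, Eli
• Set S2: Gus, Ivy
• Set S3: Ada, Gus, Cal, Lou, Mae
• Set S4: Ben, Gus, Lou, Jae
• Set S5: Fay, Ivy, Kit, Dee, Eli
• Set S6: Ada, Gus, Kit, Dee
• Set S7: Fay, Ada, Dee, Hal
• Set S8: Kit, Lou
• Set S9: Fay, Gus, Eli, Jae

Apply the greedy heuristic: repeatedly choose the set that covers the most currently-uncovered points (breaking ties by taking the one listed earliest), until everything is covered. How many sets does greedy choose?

Greedy: pick S3 (covers 5 new) → pick S5 (covers 5 new) → pick S4 (covers 2 new) → pick S7 (covers 1 new). Total picks: 4.

4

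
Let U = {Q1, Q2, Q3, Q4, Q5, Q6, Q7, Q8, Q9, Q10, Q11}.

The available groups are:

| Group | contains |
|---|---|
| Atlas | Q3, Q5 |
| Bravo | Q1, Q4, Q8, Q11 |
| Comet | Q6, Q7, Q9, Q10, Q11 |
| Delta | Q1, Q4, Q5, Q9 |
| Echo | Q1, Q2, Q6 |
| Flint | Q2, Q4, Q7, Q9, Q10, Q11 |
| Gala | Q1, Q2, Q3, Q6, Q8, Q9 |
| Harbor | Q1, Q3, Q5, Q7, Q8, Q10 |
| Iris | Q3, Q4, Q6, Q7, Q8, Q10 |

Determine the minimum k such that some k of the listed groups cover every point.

3

Flint and Harbor and Iris together: Flint ∪ Harbor ∪ Iris = {Q1, Q2, Q3, Q4, Q5, Q6, Q7, Q8, Q9, Q10, Q11} — every point is covered.
No 2 of the 9 groups cover everything (all 36 combinations miss at least one point), so 3 is optimal.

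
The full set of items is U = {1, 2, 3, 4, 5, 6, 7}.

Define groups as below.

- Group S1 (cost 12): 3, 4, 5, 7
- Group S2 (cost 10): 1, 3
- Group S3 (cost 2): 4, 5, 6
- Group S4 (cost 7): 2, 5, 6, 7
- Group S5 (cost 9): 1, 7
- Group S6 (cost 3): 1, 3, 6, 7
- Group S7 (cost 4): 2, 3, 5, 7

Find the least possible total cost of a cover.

S3, S6, S7 together cover every item (S3 ∪ S6 ∪ S7 = {1, 2, 3, 4, 5, 6, 7}); total cost 2 + 3 + 4 = 9.
No covering selection has total cost below 9.

9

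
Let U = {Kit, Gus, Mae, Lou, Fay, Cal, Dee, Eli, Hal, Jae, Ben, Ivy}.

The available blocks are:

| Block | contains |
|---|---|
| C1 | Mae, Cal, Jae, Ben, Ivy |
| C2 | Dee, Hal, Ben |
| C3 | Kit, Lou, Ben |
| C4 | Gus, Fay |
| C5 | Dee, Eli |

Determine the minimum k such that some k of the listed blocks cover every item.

C1 and C2 and C3 and C4 and C5 together: C1 ∪ C2 ∪ C3 ∪ C4 ∪ C5 = {Kit, Gus, Mae, Lou, Fay, Cal, Dee, Eli, Hal, Jae, Ben, Ivy} — every item is covered.
Only C1 contains Mae, so C1 is forced; the remaining 7 items need at least 4 more blocks (each remaining block adds at most 2) — so at least 5 blocks are needed, and 5 is optimal.

5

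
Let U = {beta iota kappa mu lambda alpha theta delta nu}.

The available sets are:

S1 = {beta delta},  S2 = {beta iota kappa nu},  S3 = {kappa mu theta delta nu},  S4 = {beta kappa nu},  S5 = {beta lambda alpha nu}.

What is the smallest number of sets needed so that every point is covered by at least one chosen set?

S2, S3, and S5 cover everything between them: the union {beta, iota, kappa, mu, lambda, alpha, theta, delta, nu} is all of U.
Only S2 contains iota, so S2 is forced; the remaining 5 points need at least 2 more sets (each remaining set adds at most 3) — so at least 3 sets are needed, and 3 is optimal.

3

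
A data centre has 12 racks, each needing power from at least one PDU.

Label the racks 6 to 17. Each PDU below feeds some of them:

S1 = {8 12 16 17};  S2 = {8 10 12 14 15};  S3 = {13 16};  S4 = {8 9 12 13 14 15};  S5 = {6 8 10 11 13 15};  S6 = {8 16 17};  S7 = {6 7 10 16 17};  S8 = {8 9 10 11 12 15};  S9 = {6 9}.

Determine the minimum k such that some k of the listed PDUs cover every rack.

3

Take {S4, S7, S8}. Their union is {6, 7, 8, 9, 10, 11, 12, 13, 14, 15, 16, 17}, which is all 12 racks.
Only S7 contains 7, so S7 is forced; the remaining 7 racks need at least 2 more PDUs (each remaining PDU adds at most 6) — so at least 3 PDUs are needed, and 3 is optimal.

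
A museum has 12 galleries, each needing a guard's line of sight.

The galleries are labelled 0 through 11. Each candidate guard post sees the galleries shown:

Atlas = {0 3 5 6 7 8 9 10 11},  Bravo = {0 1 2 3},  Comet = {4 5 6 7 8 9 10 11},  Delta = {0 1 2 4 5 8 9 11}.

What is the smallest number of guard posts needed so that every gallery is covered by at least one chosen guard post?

2

Take {Atlas, Delta}. Their union is {0, 1, 2, 3, 4, 5, 6, 7, 8, 9, 10, 11}, which is all 12 galleries.
No single guard post has all 12 galleries (the largest, Atlas, has 9), so 2 is optimal.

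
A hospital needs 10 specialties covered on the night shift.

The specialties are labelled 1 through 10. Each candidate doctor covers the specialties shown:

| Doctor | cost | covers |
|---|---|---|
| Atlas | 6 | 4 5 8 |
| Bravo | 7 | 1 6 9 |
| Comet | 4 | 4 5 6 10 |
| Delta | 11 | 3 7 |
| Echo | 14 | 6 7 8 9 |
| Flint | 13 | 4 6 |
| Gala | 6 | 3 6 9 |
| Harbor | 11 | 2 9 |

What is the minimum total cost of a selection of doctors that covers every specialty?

Atlas, Bravo, Comet, Delta, Harbor together cover every specialty (Atlas ∪ Bravo ∪ Comet ∪ Delta ∪ Harbor = {1, 2, 3, 4, 5, 6, 7, 8, 9, 10}); total cost 6 + 7 + 4 + 11 + 11 = 39.
The greedy pick Comet, Gala, Atlas, Bravo, Delta, Harbor costs 45; no covering selection beats 39.

39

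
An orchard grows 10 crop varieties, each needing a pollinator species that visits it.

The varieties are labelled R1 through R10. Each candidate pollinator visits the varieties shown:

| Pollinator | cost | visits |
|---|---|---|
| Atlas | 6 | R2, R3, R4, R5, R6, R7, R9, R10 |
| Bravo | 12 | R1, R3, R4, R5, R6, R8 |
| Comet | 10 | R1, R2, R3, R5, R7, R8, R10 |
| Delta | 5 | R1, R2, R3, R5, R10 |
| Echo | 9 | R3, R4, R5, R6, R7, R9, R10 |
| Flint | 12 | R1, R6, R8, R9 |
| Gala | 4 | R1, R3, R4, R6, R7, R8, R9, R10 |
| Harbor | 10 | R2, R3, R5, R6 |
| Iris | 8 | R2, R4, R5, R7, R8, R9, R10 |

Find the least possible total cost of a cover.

9

Delta, Gala together cover every variety (Delta ∪ Gala = {R1, R2, R3, R4, R5, R6, R7, R8, R9, R10}); total cost 5 + 4 = 9.
No covering selection has total cost below 9.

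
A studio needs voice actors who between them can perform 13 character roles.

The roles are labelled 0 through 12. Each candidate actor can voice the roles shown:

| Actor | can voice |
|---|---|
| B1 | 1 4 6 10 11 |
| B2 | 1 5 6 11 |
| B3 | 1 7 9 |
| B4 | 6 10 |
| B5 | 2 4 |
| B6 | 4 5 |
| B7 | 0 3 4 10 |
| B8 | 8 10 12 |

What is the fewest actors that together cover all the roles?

B2 and B3 and B5 and B7 and B8 together: B2 ∪ B3 ∪ B5 ∪ B7 ∪ B8 = {0, 1, 2, 3, 4, 5, 6, 7, 8, 9, 10, 11, 12} — every role is covered.
No 4 of the 8 actors cover everything (all 70 combinations miss at least one role), so 5 is optimal.

5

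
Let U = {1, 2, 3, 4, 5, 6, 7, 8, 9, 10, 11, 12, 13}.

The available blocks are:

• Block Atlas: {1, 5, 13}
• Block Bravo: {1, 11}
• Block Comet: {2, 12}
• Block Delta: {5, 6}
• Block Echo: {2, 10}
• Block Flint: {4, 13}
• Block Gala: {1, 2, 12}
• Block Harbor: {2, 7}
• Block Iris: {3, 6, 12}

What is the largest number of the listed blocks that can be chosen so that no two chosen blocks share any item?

4

Bravo, Echo, Flint, Iris are pairwise disjoint (Bravo={1,11}; Echo={2,10}; Flint={4,13}; Iris={3,6,12}).
Every remaining block overlaps one of these, and no 5 of the listed blocks are pairwise disjoint, so 4 is the maximum.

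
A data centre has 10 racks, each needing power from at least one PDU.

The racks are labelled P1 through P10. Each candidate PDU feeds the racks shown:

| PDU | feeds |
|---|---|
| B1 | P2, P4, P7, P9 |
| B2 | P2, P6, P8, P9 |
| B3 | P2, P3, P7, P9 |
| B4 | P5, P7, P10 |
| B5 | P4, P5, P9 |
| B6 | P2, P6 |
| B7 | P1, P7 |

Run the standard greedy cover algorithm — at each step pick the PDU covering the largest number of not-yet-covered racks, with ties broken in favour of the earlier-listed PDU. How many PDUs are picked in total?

5

Greedy: pick B1 (covers 4 new) → pick B2 (covers 2 new) → pick B4 (covers 2 new) → pick B3 (covers 1 new) → pick B7 (covers 1 new). Total picks: 5.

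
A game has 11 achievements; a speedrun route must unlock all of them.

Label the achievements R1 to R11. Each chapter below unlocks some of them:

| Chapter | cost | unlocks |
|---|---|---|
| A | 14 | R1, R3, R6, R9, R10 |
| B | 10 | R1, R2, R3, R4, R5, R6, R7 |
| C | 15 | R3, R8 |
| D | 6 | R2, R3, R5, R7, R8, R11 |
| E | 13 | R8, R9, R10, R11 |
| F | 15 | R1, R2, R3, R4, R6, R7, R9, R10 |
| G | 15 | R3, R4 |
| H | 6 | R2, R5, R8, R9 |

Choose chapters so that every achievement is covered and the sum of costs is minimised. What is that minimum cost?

21

D, F together cover every achievement (D ∪ F = {R1, R2, R3, R4, R5, R6, R7, R8, R9, R10, R11}); total cost 6 + 15 = 21.
No covering selection has total cost below 21.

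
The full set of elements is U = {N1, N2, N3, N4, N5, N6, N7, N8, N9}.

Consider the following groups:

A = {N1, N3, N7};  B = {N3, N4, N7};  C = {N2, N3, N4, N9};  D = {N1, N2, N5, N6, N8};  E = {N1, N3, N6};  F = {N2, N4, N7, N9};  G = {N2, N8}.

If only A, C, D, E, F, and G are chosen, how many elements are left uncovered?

Union of A, C, D, E, F, G = {N1, N2, N3, N4, N5, N6, N7, N8, N9} — that's every element, so 0 are uncovered.

0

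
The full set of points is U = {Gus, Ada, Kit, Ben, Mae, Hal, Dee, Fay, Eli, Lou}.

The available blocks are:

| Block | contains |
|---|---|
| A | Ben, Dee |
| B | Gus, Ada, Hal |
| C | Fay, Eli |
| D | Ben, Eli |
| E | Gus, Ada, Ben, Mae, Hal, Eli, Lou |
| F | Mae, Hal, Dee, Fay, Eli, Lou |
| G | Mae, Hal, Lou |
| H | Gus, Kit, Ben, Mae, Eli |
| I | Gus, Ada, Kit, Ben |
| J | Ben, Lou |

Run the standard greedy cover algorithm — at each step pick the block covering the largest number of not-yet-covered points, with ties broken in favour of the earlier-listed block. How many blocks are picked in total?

3

Greedy: pick E (covers 7 new) → pick F (covers 2 new) → pick H (covers 1 new). Total picks: 3.
(The true minimum cover uses only 2 blocks, so greedy is not optimal here.)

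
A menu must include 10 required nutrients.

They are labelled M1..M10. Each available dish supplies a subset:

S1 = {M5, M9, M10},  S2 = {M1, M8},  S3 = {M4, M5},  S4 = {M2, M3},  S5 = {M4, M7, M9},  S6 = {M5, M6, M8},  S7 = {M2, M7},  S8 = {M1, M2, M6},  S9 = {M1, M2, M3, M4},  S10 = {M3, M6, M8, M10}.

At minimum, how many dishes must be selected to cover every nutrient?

Take {S1, S6, S7, S9}. Their union is {M1, M2, M3, M4, M5, M6, M7, M8, M9, M10}, which is all 10 nutrients.
No 3 of the 10 dishes cover everything (all 120 combinations miss at least one nutrient), so 4 is optimal.

4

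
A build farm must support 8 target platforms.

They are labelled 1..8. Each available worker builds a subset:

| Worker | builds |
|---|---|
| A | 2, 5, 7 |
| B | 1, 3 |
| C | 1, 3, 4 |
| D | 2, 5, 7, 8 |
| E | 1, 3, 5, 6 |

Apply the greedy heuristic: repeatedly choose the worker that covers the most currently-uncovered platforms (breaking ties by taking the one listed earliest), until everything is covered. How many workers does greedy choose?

Greedy: pick D (covers 4 new) → pick C (covers 3 new) → pick E (covers 1 new). Total picks: 3.

3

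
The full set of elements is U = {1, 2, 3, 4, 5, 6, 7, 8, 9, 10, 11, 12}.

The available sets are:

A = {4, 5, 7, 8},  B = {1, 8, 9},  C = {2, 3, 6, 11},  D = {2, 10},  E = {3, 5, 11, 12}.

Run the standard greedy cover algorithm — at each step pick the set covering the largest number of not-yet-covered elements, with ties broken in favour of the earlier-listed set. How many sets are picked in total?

Greedy: pick A (covers 4 new) → pick C (covers 4 new) → pick B (covers 2 new) → pick D (covers 1 new) → pick E (covers 1 new). Total picks: 5.

5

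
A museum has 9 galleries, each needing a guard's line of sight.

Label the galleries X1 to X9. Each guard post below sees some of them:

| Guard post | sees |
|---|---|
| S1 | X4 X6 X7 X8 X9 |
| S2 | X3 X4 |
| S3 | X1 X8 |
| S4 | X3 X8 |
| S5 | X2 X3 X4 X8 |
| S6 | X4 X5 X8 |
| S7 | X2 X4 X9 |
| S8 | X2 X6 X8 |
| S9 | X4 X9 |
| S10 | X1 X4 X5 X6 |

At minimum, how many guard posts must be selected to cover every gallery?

Take {S1, S5, S10}. Their union is {X1, X2, X3, X4, X5, X6, X7, X8, X9}, which is all 9 galleries.
Only S1 contains X7, so S1 is forced; the remaining 4 galleries need at least 2 more guard posts (each remaining guard post adds at most 2) — so at least 3 guard posts are needed, and 3 is optimal.

3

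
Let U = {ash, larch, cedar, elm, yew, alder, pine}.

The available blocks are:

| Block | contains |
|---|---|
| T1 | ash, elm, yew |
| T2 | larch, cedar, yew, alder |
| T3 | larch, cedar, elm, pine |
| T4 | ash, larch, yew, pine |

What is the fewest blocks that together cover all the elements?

T1, T2, and T3 cover everything between them: the union {ash, larch, cedar, elm, yew, alder, pine} is all of U.
Only T2 contains alder, so T2 is forced; the remaining 3 elements need at least 2 more blocks (each remaining block adds at most 2) — so at least 3 blocks are needed, and 3 is optimal.

3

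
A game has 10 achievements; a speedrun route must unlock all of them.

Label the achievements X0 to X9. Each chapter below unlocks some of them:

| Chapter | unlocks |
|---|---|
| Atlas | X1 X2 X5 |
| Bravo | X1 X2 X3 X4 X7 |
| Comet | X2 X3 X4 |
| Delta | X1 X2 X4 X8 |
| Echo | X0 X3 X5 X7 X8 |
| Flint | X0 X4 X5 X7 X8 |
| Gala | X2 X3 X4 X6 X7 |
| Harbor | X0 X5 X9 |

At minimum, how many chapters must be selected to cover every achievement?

Take {Delta, Gala, Harbor}. Their union is {X0, X1, X2, X3, X4, X5, X6, X7, X8, X9}, which is all 10 achievements.
Only Gala contains X6, so Gala is forced; the remaining 5 achievements need at least 2 more chapters (each remaining chapter adds at most 3) — so at least 3 chapters are needed, and 3 is optimal.

3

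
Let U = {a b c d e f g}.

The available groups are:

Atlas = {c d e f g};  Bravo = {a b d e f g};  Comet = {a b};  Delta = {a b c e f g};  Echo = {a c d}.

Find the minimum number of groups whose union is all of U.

Take {Delta, Echo}. Their union is {a, b, c, d, e, f, g}, which is all 7 points.
No single group has all 7 points (the largest, Bravo, has 6), so 2 is optimal.

2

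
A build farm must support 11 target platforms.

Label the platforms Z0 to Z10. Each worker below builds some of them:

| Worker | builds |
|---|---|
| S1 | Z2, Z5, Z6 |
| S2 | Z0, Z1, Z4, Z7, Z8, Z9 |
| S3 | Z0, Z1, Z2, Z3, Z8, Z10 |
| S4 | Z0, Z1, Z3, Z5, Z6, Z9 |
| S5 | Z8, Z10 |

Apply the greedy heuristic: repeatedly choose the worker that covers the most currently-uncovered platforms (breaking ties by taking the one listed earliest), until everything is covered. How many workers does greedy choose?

Greedy: pick S2 (covers 6 new) → pick S1 (covers 3 new) → pick S3 (covers 2 new). Total picks: 3.

3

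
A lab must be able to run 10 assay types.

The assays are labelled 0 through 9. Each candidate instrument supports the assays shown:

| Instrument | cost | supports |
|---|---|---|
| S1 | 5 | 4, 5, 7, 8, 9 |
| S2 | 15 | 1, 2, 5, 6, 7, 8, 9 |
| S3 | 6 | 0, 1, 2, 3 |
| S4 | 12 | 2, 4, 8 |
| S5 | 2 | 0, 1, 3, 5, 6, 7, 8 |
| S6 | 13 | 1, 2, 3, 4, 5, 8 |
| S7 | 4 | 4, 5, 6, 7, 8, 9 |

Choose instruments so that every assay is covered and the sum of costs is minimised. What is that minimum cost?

S3, S7 together cover every assay (S3 ∪ S7 = {0, 1, 2, 3, 4, 5, 6, 7, 8, 9}); total cost 6 + 4 = 10.
The greedy pick S5, S7, S3 costs 12; no covering selection beats 10.

10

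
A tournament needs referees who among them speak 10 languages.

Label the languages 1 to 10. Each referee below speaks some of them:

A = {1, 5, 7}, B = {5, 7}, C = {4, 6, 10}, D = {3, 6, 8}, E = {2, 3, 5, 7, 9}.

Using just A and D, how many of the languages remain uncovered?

4

Union of A, D = {1, 3, 5, 6, 7, 8}.
Not covered: 2, 4, 9, 10 — 4 languages.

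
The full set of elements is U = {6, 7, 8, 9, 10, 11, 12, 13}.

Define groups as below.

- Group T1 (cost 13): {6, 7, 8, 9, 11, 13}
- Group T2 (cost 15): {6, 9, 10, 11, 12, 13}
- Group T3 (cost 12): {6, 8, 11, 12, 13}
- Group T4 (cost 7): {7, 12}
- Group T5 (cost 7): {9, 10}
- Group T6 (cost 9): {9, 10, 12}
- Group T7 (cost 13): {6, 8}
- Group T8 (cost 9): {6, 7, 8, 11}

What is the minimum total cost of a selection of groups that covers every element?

22

T1, T6 together cover every element (T1 ∪ T6 = {6, 7, 8, 9, 10, 11, 12, 13}); total cost 13 + 9 = 22.
No covering selection has total cost below 22.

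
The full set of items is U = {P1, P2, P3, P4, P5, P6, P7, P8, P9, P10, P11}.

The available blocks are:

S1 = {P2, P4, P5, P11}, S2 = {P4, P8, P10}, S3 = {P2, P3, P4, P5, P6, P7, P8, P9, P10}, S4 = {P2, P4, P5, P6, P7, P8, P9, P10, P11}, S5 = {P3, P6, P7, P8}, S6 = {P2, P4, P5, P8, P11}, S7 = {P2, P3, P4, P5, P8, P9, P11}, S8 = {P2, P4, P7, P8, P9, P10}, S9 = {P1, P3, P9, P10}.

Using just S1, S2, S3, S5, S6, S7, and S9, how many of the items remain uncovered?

Union of S1, S2, S3, S5, S6, S7, S9 = {P1, P2, P3, P4, P5, P6, P7, P8, P9, P10, P11} — that's every item, so 0 are uncovered.

0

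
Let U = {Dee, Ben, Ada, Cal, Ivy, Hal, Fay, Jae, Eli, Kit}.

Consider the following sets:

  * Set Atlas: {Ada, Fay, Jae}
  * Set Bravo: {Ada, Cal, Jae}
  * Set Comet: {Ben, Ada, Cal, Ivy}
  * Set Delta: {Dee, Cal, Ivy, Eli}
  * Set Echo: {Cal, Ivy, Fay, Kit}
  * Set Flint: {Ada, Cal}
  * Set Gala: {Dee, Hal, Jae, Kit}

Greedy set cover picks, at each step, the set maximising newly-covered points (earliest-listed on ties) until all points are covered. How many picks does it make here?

Greedy: pick Comet (covers 4 new) → pick Gala (covers 4 new) → pick Atlas (covers 1 new) → pick Delta (covers 1 new). Total picks: 4.

4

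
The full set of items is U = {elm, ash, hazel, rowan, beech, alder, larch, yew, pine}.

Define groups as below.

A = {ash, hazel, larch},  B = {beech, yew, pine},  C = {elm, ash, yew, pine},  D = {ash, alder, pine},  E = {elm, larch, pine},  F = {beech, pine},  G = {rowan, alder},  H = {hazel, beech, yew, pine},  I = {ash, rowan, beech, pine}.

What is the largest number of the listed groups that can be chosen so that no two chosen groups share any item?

A, B, G are pairwise disjoint (A={ash,hazel,larch}; B={beech,yew,pine}; G={rowan,alder}).
Every remaining group overlaps one of these, and no 4 of the listed groups are pairwise disjoint, so 3 is the maximum.

3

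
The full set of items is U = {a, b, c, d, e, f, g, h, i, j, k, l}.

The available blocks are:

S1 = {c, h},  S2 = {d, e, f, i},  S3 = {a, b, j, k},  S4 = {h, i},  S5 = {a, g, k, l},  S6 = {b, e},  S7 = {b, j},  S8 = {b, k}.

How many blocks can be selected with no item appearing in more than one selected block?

4

S1, S2, S5, S7 are pairwise disjoint (S1={c,h}; S2={d,e,f,i}; S5={a,g,k,l}; S7={b,j}).
Every remaining block overlaps one of these, and no 5 of the listed blocks are pairwise disjoint, so 4 is the maximum.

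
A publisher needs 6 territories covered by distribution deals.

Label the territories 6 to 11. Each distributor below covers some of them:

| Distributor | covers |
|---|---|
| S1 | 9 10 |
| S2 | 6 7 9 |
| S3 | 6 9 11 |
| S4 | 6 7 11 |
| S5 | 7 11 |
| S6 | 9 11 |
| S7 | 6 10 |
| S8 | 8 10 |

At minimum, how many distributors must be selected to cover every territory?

Take {S1, S4, S8}. Their union is {6, 7, 8, 9, 10, 11}, which is all 6 territories.
Only S8 contains 8, so S8 is forced; the remaining 4 territories need at least 2 more distributors (each remaining distributor adds at most 3) — so at least 3 distributors are needed, and 3 is optimal.

3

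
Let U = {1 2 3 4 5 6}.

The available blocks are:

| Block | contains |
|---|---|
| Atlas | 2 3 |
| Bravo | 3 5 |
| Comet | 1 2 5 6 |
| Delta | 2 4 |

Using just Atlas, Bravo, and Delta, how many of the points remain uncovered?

2

Union of Atlas, Bravo, Delta = {2, 3, 4, 5}.
Not covered: 1, 6 — 2 points.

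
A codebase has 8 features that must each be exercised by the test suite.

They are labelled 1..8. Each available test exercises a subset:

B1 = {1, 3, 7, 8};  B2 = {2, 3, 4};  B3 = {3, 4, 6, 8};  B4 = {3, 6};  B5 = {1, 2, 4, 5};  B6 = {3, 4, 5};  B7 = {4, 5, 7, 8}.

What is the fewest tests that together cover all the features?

Take {B1, B4, B5}. Their union is {1, 2, 3, 4, 5, 6, 7, 8}, which is all 8 features.
No 2 of the 7 tests cover everything (all 21 combinations miss at least one feature), so 3 is optimal.

3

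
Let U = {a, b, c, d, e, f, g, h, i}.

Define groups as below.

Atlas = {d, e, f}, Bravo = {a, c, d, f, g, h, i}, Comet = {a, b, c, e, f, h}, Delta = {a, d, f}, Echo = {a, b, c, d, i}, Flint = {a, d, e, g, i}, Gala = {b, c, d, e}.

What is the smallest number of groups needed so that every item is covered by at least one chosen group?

Comet and Flint together: Comet ∪ Flint = {a, b, c, d, e, f, g, h, i} — every item is covered.
No single group has all 9 items (the largest, Bravo, has 7), so 2 is optimal.

2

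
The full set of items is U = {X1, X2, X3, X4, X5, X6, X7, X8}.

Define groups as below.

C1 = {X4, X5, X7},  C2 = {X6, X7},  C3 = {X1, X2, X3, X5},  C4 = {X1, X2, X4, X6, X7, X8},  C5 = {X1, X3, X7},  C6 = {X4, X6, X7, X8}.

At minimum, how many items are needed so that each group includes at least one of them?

The 2 items {X2, X7} hit every group.
The groups C2, C3 are pairwise disjoint, so any hitting set needs a separate item for each — at least 2. Hence 2 is optimal.

2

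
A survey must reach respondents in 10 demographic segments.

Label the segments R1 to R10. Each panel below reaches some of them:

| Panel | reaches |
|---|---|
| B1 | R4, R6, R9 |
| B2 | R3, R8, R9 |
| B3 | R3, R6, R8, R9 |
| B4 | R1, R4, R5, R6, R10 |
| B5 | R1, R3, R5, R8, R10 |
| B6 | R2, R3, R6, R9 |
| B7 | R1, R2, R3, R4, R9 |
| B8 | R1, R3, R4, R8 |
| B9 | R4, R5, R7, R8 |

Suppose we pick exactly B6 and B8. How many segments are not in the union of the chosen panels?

3

Union of B6, B8 = {R1, R2, R3, R4, R6, R8, R9}.
Not covered: R5, R7, R10 — 3 segments.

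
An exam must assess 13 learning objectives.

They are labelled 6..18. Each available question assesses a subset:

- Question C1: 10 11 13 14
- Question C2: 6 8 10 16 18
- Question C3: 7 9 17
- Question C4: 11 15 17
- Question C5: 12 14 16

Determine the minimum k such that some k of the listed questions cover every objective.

5

C1 and C2 and C3 and C4 and C5 together: C1 ∪ C2 ∪ C3 ∪ C4 ∪ C5 = {6, 7, 8, 9, 10, 11, 12, 13, 14, 15, 16, 17, 18} — every objective is covered.
No 4 of the 5 questions cover everything (all 5 combinations miss at least one objective), so 5 is optimal.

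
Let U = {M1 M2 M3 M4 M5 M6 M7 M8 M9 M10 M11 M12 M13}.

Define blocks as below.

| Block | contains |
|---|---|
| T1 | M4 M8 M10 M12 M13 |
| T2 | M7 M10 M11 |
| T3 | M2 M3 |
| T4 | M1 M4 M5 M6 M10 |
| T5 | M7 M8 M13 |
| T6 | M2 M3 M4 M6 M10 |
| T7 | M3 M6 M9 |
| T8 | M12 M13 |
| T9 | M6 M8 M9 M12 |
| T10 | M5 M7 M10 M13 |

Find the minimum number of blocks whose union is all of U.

5

T1 and T2 and T3 and T4 and T9 together: T1 ∪ T2 ∪ T3 ∪ T4 ∪ T9 = {M1, M2, M3, M4, M5, M6, M7, M8, M9, M10, M11, M12, M13} — every element is covered.
No 4 of the 10 blocks cover everything (all 210 combinations miss at least one element), so 5 is optimal.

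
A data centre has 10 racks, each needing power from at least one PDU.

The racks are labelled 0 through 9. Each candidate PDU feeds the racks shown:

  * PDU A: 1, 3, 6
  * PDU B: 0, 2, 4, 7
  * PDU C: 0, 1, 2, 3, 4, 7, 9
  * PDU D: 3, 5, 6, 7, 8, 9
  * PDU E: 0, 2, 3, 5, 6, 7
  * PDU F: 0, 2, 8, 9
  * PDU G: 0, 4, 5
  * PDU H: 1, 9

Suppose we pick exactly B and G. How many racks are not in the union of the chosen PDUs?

5

Union of B, G = {0, 2, 4, 5, 7}.
Not covered: 1, 3, 6, 8, 9 — 5 racks.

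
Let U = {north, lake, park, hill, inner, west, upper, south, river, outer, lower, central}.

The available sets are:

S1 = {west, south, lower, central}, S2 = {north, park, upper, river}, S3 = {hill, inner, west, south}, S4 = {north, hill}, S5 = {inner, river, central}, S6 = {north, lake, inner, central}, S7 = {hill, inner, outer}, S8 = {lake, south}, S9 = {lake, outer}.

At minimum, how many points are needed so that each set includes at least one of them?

4

H = {north, lake, inner, south} meets every set (each contains at least one member of H), and |H| = 4.
No choice of 3 points meets every set, so 4 is the minimum.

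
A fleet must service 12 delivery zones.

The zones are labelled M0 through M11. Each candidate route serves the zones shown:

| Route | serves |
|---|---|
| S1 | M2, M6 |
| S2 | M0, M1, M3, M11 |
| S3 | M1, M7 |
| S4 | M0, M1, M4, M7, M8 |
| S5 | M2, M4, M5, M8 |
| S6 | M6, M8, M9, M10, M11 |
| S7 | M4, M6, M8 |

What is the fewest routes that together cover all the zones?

Take {S2, S3, S5, S6}. Their union is {M0, M1, M2, M3, M4, M5, M6, M7, M8, M9, M10, M11}, which is all 12 zones.
No 3 of the 7 routes cover everything (all 35 combinations miss at least one zone), so 4 is optimal.

4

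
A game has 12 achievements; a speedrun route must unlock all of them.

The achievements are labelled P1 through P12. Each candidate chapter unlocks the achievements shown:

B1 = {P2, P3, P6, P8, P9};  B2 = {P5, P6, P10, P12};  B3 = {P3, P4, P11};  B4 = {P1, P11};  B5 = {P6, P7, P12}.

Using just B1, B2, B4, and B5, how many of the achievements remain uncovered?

1

Union of B1, B2, B4, B5 = {P1, P2, P3, P5, P6, P7, P8, P9, P10, P11, P12}.
Not covered: P4 — 1 achievement.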